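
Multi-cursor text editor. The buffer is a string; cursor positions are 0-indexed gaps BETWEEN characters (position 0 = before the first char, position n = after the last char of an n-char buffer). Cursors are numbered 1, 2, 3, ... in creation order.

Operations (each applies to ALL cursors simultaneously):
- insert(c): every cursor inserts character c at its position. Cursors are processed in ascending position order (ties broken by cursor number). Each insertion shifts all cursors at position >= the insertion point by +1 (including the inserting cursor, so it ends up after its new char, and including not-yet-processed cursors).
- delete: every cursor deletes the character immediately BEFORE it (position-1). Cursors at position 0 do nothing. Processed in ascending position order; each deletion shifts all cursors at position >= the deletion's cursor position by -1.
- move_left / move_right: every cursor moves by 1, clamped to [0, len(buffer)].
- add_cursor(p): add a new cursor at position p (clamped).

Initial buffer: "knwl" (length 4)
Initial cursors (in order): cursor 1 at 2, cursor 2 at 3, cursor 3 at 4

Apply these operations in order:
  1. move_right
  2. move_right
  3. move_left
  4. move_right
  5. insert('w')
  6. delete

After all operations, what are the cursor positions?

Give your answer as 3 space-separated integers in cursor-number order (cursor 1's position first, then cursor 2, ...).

Answer: 4 4 4

Derivation:
After op 1 (move_right): buffer="knwl" (len 4), cursors c1@3 c2@4 c3@4, authorship ....
After op 2 (move_right): buffer="knwl" (len 4), cursors c1@4 c2@4 c3@4, authorship ....
After op 3 (move_left): buffer="knwl" (len 4), cursors c1@3 c2@3 c3@3, authorship ....
After op 4 (move_right): buffer="knwl" (len 4), cursors c1@4 c2@4 c3@4, authorship ....
After op 5 (insert('w')): buffer="knwlwww" (len 7), cursors c1@7 c2@7 c3@7, authorship ....123
After op 6 (delete): buffer="knwl" (len 4), cursors c1@4 c2@4 c3@4, authorship ....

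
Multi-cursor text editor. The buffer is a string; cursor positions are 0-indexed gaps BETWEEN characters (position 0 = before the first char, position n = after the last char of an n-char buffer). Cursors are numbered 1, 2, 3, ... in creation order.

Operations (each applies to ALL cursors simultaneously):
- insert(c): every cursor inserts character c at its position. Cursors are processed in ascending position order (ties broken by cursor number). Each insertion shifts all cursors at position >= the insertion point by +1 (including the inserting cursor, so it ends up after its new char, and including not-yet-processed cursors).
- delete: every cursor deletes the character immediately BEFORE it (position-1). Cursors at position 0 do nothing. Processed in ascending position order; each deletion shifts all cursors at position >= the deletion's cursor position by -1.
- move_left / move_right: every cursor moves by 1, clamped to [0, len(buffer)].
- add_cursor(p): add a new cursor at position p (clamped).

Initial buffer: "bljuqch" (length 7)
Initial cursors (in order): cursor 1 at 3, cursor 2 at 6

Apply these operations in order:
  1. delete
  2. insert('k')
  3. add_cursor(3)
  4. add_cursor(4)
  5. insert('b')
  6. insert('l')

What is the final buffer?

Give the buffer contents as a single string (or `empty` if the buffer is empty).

Answer: blkbbllublqkblh

Derivation:
After op 1 (delete): buffer="bluqh" (len 5), cursors c1@2 c2@4, authorship .....
After op 2 (insert('k')): buffer="blkuqkh" (len 7), cursors c1@3 c2@6, authorship ..1..2.
After op 3 (add_cursor(3)): buffer="blkuqkh" (len 7), cursors c1@3 c3@3 c2@6, authorship ..1..2.
After op 4 (add_cursor(4)): buffer="blkuqkh" (len 7), cursors c1@3 c3@3 c4@4 c2@6, authorship ..1..2.
After op 5 (insert('b')): buffer="blkbbubqkbh" (len 11), cursors c1@5 c3@5 c4@7 c2@10, authorship ..113.4.22.
After op 6 (insert('l')): buffer="blkbbllublqkblh" (len 15), cursors c1@7 c3@7 c4@10 c2@14, authorship ..11313.44.222.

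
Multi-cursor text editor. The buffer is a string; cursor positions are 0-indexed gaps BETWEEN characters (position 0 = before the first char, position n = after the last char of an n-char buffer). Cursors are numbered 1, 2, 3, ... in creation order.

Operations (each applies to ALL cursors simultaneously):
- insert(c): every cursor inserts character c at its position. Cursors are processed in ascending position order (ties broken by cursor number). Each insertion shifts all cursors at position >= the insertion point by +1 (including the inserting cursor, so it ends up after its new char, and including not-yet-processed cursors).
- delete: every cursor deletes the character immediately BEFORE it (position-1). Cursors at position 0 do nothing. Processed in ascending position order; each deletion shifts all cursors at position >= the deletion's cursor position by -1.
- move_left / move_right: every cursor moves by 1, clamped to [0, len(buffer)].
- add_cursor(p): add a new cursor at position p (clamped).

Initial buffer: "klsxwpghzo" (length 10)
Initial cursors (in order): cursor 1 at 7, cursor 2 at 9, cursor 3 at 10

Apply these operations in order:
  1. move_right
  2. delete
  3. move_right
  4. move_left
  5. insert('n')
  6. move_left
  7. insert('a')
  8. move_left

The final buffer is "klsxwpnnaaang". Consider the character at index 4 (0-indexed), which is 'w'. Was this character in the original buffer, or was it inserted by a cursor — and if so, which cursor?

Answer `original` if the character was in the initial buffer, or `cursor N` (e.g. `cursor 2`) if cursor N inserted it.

After op 1 (move_right): buffer="klsxwpghzo" (len 10), cursors c1@8 c2@10 c3@10, authorship ..........
After op 2 (delete): buffer="klsxwpg" (len 7), cursors c1@7 c2@7 c3@7, authorship .......
After op 3 (move_right): buffer="klsxwpg" (len 7), cursors c1@7 c2@7 c3@7, authorship .......
After op 4 (move_left): buffer="klsxwpg" (len 7), cursors c1@6 c2@6 c3@6, authorship .......
After op 5 (insert('n')): buffer="klsxwpnnng" (len 10), cursors c1@9 c2@9 c3@9, authorship ......123.
After op 6 (move_left): buffer="klsxwpnnng" (len 10), cursors c1@8 c2@8 c3@8, authorship ......123.
After op 7 (insert('a')): buffer="klsxwpnnaaang" (len 13), cursors c1@11 c2@11 c3@11, authorship ......121233.
After op 8 (move_left): buffer="klsxwpnnaaang" (len 13), cursors c1@10 c2@10 c3@10, authorship ......121233.
Authorship (.=original, N=cursor N): . . . . . . 1 2 1 2 3 3 .
Index 4: author = original

Answer: original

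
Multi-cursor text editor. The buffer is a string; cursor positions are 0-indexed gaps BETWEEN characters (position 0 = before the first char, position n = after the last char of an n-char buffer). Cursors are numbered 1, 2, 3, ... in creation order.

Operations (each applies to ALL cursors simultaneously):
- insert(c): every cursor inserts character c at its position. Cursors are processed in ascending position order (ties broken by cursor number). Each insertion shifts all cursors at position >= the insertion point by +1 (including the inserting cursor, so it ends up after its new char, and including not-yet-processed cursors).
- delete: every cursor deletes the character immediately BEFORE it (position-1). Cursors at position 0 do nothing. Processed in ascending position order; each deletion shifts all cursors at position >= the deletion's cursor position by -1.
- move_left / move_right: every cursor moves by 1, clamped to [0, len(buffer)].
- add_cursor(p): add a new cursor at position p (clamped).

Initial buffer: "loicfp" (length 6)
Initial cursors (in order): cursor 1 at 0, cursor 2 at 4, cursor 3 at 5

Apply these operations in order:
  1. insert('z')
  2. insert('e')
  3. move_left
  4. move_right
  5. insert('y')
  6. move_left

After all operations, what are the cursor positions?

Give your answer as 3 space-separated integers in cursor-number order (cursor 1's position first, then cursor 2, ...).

Answer: 2 9 13

Derivation:
After op 1 (insert('z')): buffer="zloiczfzp" (len 9), cursors c1@1 c2@6 c3@8, authorship 1....2.3.
After op 2 (insert('e')): buffer="zeloiczefzep" (len 12), cursors c1@2 c2@8 c3@11, authorship 11....22.33.
After op 3 (move_left): buffer="zeloiczefzep" (len 12), cursors c1@1 c2@7 c3@10, authorship 11....22.33.
After op 4 (move_right): buffer="zeloiczefzep" (len 12), cursors c1@2 c2@8 c3@11, authorship 11....22.33.
After op 5 (insert('y')): buffer="zeyloiczeyfzeyp" (len 15), cursors c1@3 c2@10 c3@14, authorship 111....222.333.
After op 6 (move_left): buffer="zeyloiczeyfzeyp" (len 15), cursors c1@2 c2@9 c3@13, authorship 111....222.333.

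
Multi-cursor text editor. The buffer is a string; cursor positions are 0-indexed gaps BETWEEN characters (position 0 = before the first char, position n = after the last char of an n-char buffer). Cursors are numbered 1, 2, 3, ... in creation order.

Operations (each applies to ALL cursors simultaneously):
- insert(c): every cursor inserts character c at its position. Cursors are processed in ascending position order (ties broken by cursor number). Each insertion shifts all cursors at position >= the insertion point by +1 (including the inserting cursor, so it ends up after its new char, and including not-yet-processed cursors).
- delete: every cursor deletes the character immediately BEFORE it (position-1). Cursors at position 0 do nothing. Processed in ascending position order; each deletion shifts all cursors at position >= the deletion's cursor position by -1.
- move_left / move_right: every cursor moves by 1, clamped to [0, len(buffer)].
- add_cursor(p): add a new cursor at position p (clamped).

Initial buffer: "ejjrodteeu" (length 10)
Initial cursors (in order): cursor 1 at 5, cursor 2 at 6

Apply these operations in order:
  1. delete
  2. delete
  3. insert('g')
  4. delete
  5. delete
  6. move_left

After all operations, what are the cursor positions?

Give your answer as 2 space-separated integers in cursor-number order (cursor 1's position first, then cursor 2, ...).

After op 1 (delete): buffer="ejjrteeu" (len 8), cursors c1@4 c2@4, authorship ........
After op 2 (delete): buffer="ejteeu" (len 6), cursors c1@2 c2@2, authorship ......
After op 3 (insert('g')): buffer="ejggteeu" (len 8), cursors c1@4 c2@4, authorship ..12....
After op 4 (delete): buffer="ejteeu" (len 6), cursors c1@2 c2@2, authorship ......
After op 5 (delete): buffer="teeu" (len 4), cursors c1@0 c2@0, authorship ....
After op 6 (move_left): buffer="teeu" (len 4), cursors c1@0 c2@0, authorship ....

Answer: 0 0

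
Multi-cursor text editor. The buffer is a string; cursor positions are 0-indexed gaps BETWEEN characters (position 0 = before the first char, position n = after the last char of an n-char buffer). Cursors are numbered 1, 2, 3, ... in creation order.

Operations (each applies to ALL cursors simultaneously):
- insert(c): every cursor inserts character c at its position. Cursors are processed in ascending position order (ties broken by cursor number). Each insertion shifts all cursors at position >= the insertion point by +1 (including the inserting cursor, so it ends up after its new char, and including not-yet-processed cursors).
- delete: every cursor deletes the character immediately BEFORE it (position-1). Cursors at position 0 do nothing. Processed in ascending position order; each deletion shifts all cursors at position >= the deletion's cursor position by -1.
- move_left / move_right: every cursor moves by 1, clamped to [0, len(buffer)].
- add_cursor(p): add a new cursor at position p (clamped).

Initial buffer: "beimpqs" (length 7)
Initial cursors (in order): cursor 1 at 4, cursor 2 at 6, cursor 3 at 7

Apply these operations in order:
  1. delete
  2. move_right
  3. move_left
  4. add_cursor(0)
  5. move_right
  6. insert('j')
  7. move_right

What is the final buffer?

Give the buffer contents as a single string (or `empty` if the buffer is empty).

Answer: bjeipjjj

Derivation:
After op 1 (delete): buffer="beip" (len 4), cursors c1@3 c2@4 c3@4, authorship ....
After op 2 (move_right): buffer="beip" (len 4), cursors c1@4 c2@4 c3@4, authorship ....
After op 3 (move_left): buffer="beip" (len 4), cursors c1@3 c2@3 c3@3, authorship ....
After op 4 (add_cursor(0)): buffer="beip" (len 4), cursors c4@0 c1@3 c2@3 c3@3, authorship ....
After op 5 (move_right): buffer="beip" (len 4), cursors c4@1 c1@4 c2@4 c3@4, authorship ....
After op 6 (insert('j')): buffer="bjeipjjj" (len 8), cursors c4@2 c1@8 c2@8 c3@8, authorship .4...123
After op 7 (move_right): buffer="bjeipjjj" (len 8), cursors c4@3 c1@8 c2@8 c3@8, authorship .4...123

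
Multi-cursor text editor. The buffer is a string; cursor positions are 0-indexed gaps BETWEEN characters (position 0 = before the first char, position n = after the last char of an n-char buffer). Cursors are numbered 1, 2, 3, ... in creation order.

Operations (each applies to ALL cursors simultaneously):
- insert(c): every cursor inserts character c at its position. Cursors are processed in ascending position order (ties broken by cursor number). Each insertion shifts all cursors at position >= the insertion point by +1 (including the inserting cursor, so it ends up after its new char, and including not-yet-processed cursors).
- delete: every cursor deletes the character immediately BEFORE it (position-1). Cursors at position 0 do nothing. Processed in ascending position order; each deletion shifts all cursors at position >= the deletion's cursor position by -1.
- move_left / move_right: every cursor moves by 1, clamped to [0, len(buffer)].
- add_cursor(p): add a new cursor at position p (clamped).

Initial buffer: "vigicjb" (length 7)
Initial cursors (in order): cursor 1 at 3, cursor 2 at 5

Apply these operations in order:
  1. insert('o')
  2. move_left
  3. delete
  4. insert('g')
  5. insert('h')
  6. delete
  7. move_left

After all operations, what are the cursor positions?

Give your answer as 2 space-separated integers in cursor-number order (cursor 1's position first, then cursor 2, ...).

Answer: 2 5

Derivation:
After op 1 (insert('o')): buffer="vigoicojb" (len 9), cursors c1@4 c2@7, authorship ...1..2..
After op 2 (move_left): buffer="vigoicojb" (len 9), cursors c1@3 c2@6, authorship ...1..2..
After op 3 (delete): buffer="vioiojb" (len 7), cursors c1@2 c2@4, authorship ..1.2..
After op 4 (insert('g')): buffer="vigoigojb" (len 9), cursors c1@3 c2@6, authorship ..11.22..
After op 5 (insert('h')): buffer="vighoighojb" (len 11), cursors c1@4 c2@8, authorship ..111.222..
After op 6 (delete): buffer="vigoigojb" (len 9), cursors c1@3 c2@6, authorship ..11.22..
After op 7 (move_left): buffer="vigoigojb" (len 9), cursors c1@2 c2@5, authorship ..11.22..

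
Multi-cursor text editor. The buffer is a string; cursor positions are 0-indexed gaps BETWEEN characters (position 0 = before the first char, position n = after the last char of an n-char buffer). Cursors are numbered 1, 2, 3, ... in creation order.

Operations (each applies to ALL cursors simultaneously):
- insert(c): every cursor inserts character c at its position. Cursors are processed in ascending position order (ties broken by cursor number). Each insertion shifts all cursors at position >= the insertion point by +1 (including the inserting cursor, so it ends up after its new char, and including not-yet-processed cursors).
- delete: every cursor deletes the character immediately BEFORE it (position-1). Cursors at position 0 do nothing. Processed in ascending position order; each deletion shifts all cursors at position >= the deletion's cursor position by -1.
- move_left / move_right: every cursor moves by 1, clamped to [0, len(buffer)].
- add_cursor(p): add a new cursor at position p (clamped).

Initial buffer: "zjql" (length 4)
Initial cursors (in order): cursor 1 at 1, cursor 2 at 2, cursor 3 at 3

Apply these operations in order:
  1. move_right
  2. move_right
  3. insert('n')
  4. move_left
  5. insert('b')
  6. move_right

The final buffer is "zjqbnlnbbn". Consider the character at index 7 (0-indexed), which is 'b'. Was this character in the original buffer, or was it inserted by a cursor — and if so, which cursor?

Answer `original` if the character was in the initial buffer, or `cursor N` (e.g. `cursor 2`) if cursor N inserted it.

After op 1 (move_right): buffer="zjql" (len 4), cursors c1@2 c2@3 c3@4, authorship ....
After op 2 (move_right): buffer="zjql" (len 4), cursors c1@3 c2@4 c3@4, authorship ....
After op 3 (insert('n')): buffer="zjqnlnn" (len 7), cursors c1@4 c2@7 c3@7, authorship ...1.23
After op 4 (move_left): buffer="zjqnlnn" (len 7), cursors c1@3 c2@6 c3@6, authorship ...1.23
After op 5 (insert('b')): buffer="zjqbnlnbbn" (len 10), cursors c1@4 c2@9 c3@9, authorship ...11.2233
After op 6 (move_right): buffer="zjqbnlnbbn" (len 10), cursors c1@5 c2@10 c3@10, authorship ...11.2233
Authorship (.=original, N=cursor N): . . . 1 1 . 2 2 3 3
Index 7: author = 2

Answer: cursor 2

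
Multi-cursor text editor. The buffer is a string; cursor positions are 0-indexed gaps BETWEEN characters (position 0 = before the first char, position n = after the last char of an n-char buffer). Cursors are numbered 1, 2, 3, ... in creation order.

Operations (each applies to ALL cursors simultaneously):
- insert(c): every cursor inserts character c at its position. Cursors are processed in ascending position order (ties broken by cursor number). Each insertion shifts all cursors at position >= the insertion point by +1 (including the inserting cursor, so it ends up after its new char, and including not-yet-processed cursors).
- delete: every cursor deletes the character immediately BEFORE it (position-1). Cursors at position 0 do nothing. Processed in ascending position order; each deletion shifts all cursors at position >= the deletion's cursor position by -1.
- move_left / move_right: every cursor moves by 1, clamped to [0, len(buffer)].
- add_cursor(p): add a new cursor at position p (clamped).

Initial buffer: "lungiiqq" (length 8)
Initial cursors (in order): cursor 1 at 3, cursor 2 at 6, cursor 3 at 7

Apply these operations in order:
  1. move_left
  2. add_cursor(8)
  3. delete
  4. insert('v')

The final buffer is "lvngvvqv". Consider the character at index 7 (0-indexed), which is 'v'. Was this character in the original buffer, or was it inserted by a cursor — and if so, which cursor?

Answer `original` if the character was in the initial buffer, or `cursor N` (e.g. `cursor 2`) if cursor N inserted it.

Answer: cursor 4

Derivation:
After op 1 (move_left): buffer="lungiiqq" (len 8), cursors c1@2 c2@5 c3@6, authorship ........
After op 2 (add_cursor(8)): buffer="lungiiqq" (len 8), cursors c1@2 c2@5 c3@6 c4@8, authorship ........
After op 3 (delete): buffer="lngq" (len 4), cursors c1@1 c2@3 c3@3 c4@4, authorship ....
After op 4 (insert('v')): buffer="lvngvvqv" (len 8), cursors c1@2 c2@6 c3@6 c4@8, authorship .1..23.4
Authorship (.=original, N=cursor N): . 1 . . 2 3 . 4
Index 7: author = 4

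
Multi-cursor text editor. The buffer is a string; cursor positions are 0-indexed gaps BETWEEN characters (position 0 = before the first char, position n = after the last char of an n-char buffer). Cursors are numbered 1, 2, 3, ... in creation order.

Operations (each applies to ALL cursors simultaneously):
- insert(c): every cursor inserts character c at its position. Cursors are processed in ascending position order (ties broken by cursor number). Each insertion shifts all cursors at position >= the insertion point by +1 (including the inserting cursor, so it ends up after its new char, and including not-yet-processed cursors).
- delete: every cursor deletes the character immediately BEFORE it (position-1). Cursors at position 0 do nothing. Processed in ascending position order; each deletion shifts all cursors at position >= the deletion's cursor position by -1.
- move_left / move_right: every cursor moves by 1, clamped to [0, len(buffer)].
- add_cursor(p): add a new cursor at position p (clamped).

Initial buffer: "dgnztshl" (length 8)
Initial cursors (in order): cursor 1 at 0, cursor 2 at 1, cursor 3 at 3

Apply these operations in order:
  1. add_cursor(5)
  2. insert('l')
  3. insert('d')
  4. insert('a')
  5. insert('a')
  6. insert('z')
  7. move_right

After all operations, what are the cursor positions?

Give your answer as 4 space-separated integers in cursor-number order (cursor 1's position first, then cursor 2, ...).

After op 1 (add_cursor(5)): buffer="dgnztshl" (len 8), cursors c1@0 c2@1 c3@3 c4@5, authorship ........
After op 2 (insert('l')): buffer="ldlgnlztlshl" (len 12), cursors c1@1 c2@3 c3@6 c4@9, authorship 1.2..3..4...
After op 3 (insert('d')): buffer="lddldgnldztldshl" (len 16), cursors c1@2 c2@5 c3@9 c4@13, authorship 11.22..33..44...
After op 4 (insert('a')): buffer="ldadldagnldaztldashl" (len 20), cursors c1@3 c2@7 c3@12 c4@17, authorship 111.222..333..444...
After op 5 (insert('a')): buffer="ldaadldaagnldaaztldaashl" (len 24), cursors c1@4 c2@9 c3@15 c4@21, authorship 1111.2222..3333..4444...
After op 6 (insert('z')): buffer="ldaazdldaazgnldaazztldaazshl" (len 28), cursors c1@5 c2@11 c3@18 c4@25, authorship 11111.22222..33333..44444...
After op 7 (move_right): buffer="ldaazdldaazgnldaazztldaazshl" (len 28), cursors c1@6 c2@12 c3@19 c4@26, authorship 11111.22222..33333..44444...

Answer: 6 12 19 26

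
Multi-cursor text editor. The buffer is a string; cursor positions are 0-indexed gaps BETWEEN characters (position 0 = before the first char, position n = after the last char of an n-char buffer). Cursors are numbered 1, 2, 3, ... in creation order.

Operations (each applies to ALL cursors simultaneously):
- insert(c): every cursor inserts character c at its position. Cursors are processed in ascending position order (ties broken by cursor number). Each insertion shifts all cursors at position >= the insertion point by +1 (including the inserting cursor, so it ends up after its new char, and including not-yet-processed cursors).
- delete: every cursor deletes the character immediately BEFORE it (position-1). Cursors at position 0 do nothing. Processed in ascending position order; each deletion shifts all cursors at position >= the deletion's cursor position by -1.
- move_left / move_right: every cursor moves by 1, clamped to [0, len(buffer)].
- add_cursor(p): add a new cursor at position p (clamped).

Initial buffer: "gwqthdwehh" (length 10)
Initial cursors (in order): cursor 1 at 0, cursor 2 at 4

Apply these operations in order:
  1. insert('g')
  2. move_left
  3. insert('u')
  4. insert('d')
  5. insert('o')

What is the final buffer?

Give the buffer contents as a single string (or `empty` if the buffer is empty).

After op 1 (insert('g')): buffer="ggwqtghdwehh" (len 12), cursors c1@1 c2@6, authorship 1....2......
After op 2 (move_left): buffer="ggwqtghdwehh" (len 12), cursors c1@0 c2@5, authorship 1....2......
After op 3 (insert('u')): buffer="uggwqtughdwehh" (len 14), cursors c1@1 c2@7, authorship 11....22......
After op 4 (insert('d')): buffer="udggwqtudghdwehh" (len 16), cursors c1@2 c2@9, authorship 111....222......
After op 5 (insert('o')): buffer="udoggwqtudoghdwehh" (len 18), cursors c1@3 c2@11, authorship 1111....2222......

Answer: udoggwqtudoghdwehh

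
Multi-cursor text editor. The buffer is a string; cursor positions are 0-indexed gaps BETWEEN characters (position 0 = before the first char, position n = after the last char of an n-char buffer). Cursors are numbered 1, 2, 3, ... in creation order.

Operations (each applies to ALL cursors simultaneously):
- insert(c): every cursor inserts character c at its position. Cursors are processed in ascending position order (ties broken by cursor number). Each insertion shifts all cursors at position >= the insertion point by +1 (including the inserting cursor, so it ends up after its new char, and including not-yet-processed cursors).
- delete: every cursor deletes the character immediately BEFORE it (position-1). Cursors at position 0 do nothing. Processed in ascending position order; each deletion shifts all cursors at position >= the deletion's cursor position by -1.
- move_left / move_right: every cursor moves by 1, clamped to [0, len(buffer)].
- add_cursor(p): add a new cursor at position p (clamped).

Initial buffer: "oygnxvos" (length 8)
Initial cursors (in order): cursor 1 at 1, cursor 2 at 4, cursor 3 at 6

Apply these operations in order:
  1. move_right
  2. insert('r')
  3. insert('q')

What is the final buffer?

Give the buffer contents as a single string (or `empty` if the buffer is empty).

Answer: oyrqgnxrqvorqs

Derivation:
After op 1 (move_right): buffer="oygnxvos" (len 8), cursors c1@2 c2@5 c3@7, authorship ........
After op 2 (insert('r')): buffer="oyrgnxrvors" (len 11), cursors c1@3 c2@7 c3@10, authorship ..1...2..3.
After op 3 (insert('q')): buffer="oyrqgnxrqvorqs" (len 14), cursors c1@4 c2@9 c3@13, authorship ..11...22..33.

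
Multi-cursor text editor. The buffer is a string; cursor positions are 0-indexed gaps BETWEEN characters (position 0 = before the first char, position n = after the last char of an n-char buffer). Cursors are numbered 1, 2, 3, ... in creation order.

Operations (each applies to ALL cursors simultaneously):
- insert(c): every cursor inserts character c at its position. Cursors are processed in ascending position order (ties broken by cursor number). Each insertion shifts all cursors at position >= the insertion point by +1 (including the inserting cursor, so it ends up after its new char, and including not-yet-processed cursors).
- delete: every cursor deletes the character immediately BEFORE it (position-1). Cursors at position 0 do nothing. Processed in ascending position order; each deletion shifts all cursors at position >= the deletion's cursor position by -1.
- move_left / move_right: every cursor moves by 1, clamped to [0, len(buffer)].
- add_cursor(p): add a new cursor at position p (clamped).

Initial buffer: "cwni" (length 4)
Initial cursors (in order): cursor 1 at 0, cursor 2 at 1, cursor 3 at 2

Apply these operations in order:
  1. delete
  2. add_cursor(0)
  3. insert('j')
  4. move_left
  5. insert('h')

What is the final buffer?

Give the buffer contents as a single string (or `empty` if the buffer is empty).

Answer: jjjhhhhjni

Derivation:
After op 1 (delete): buffer="ni" (len 2), cursors c1@0 c2@0 c3@0, authorship ..
After op 2 (add_cursor(0)): buffer="ni" (len 2), cursors c1@0 c2@0 c3@0 c4@0, authorship ..
After op 3 (insert('j')): buffer="jjjjni" (len 6), cursors c1@4 c2@4 c3@4 c4@4, authorship 1234..
After op 4 (move_left): buffer="jjjjni" (len 6), cursors c1@3 c2@3 c3@3 c4@3, authorship 1234..
After op 5 (insert('h')): buffer="jjjhhhhjni" (len 10), cursors c1@7 c2@7 c3@7 c4@7, authorship 12312344..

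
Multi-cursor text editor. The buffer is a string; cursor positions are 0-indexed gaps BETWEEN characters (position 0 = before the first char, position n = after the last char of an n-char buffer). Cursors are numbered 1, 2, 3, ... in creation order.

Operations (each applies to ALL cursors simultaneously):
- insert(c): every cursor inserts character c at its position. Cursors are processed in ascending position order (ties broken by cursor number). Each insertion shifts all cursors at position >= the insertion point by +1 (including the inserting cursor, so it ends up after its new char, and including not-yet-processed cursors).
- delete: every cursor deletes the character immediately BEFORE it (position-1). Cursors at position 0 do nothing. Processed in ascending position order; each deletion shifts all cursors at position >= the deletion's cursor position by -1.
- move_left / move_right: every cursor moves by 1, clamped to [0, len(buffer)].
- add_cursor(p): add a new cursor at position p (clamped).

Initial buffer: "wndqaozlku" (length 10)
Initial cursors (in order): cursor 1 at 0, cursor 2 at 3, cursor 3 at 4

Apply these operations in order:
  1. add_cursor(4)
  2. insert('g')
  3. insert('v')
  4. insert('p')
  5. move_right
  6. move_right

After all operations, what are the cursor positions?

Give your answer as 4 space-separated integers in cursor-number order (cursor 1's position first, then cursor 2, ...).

Answer: 5 11 18 18

Derivation:
After op 1 (add_cursor(4)): buffer="wndqaozlku" (len 10), cursors c1@0 c2@3 c3@4 c4@4, authorship ..........
After op 2 (insert('g')): buffer="gwndgqggaozlku" (len 14), cursors c1@1 c2@5 c3@8 c4@8, authorship 1...2.34......
After op 3 (insert('v')): buffer="gvwndgvqggvvaozlku" (len 18), cursors c1@2 c2@7 c3@12 c4@12, authorship 11...22.3434......
After op 4 (insert('p')): buffer="gvpwndgvpqggvvppaozlku" (len 22), cursors c1@3 c2@9 c3@16 c4@16, authorship 111...222.343434......
After op 5 (move_right): buffer="gvpwndgvpqggvvppaozlku" (len 22), cursors c1@4 c2@10 c3@17 c4@17, authorship 111...222.343434......
After op 6 (move_right): buffer="gvpwndgvpqggvvppaozlku" (len 22), cursors c1@5 c2@11 c3@18 c4@18, authorship 111...222.343434......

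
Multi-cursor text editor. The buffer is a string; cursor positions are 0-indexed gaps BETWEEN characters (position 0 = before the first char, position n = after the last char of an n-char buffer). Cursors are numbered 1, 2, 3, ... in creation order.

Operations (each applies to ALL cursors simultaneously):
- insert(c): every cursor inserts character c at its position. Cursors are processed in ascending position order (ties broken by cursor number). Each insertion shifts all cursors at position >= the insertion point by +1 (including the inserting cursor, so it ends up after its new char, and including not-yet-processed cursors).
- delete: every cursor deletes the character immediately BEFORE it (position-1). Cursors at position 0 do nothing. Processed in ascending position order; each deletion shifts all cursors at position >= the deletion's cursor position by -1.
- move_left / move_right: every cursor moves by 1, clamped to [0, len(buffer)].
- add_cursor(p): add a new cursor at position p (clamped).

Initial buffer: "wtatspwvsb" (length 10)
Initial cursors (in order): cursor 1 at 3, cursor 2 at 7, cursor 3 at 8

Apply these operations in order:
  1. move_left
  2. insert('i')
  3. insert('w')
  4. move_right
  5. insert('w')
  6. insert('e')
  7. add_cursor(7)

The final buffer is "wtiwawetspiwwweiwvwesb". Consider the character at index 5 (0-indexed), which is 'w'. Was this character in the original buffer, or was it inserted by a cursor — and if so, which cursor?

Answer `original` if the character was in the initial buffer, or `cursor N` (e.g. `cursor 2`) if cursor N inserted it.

After op 1 (move_left): buffer="wtatspwvsb" (len 10), cursors c1@2 c2@6 c3@7, authorship ..........
After op 2 (insert('i')): buffer="wtiatspiwivsb" (len 13), cursors c1@3 c2@8 c3@10, authorship ..1....2.3...
After op 3 (insert('w')): buffer="wtiwatspiwwiwvsb" (len 16), cursors c1@4 c2@10 c3@13, authorship ..11....22.33...
After op 4 (move_right): buffer="wtiwatspiwwiwvsb" (len 16), cursors c1@5 c2@11 c3@14, authorship ..11....22.33...
After op 5 (insert('w')): buffer="wtiwawtspiwwwiwvwsb" (len 19), cursors c1@6 c2@13 c3@17, authorship ..11.1...22.233.3..
After op 6 (insert('e')): buffer="wtiwawetspiwwweiwvwesb" (len 22), cursors c1@7 c2@15 c3@20, authorship ..11.11...22.2233.33..
After op 7 (add_cursor(7)): buffer="wtiwawetspiwwweiwvwesb" (len 22), cursors c1@7 c4@7 c2@15 c3@20, authorship ..11.11...22.2233.33..
Authorship (.=original, N=cursor N): . . 1 1 . 1 1 . . . 2 2 . 2 2 3 3 . 3 3 . .
Index 5: author = 1

Answer: cursor 1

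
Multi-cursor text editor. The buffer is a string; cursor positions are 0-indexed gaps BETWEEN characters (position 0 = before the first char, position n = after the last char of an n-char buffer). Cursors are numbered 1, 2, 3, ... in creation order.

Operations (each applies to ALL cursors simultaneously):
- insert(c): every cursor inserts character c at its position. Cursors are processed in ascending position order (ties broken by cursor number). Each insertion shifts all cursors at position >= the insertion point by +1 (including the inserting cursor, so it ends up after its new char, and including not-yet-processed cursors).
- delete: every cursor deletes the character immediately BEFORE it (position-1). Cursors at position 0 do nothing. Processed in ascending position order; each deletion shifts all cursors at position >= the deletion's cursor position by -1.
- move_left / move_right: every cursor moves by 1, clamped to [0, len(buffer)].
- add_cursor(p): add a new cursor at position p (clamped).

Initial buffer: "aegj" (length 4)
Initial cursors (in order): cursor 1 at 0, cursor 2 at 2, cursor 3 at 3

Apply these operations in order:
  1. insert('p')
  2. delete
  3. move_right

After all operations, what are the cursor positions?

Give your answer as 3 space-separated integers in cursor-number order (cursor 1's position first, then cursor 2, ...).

After op 1 (insert('p')): buffer="paepgpj" (len 7), cursors c1@1 c2@4 c3@6, authorship 1..2.3.
After op 2 (delete): buffer="aegj" (len 4), cursors c1@0 c2@2 c3@3, authorship ....
After op 3 (move_right): buffer="aegj" (len 4), cursors c1@1 c2@3 c3@4, authorship ....

Answer: 1 3 4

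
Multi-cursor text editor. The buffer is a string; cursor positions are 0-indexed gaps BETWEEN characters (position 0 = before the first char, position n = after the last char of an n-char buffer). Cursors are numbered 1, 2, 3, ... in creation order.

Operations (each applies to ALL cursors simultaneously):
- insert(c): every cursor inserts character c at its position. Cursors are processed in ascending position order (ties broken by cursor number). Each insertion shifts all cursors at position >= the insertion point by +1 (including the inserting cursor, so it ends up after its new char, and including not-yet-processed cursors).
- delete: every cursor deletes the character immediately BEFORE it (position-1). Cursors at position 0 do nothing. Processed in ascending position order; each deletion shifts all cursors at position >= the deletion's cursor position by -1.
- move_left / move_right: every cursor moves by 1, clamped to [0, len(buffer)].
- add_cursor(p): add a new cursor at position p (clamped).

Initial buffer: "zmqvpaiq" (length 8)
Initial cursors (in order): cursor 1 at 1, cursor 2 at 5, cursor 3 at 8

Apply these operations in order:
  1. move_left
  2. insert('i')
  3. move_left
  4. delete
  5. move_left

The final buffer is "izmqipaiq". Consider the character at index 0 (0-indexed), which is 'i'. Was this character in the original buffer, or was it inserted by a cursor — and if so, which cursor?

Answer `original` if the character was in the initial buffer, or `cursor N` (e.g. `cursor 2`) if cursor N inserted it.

After op 1 (move_left): buffer="zmqvpaiq" (len 8), cursors c1@0 c2@4 c3@7, authorship ........
After op 2 (insert('i')): buffer="izmqvipaiiq" (len 11), cursors c1@1 c2@6 c3@10, authorship 1....2...3.
After op 3 (move_left): buffer="izmqvipaiiq" (len 11), cursors c1@0 c2@5 c3@9, authorship 1....2...3.
After op 4 (delete): buffer="izmqipaiq" (len 9), cursors c1@0 c2@4 c3@7, authorship 1...2..3.
After op 5 (move_left): buffer="izmqipaiq" (len 9), cursors c1@0 c2@3 c3@6, authorship 1...2..3.
Authorship (.=original, N=cursor N): 1 . . . 2 . . 3 .
Index 0: author = 1

Answer: cursor 1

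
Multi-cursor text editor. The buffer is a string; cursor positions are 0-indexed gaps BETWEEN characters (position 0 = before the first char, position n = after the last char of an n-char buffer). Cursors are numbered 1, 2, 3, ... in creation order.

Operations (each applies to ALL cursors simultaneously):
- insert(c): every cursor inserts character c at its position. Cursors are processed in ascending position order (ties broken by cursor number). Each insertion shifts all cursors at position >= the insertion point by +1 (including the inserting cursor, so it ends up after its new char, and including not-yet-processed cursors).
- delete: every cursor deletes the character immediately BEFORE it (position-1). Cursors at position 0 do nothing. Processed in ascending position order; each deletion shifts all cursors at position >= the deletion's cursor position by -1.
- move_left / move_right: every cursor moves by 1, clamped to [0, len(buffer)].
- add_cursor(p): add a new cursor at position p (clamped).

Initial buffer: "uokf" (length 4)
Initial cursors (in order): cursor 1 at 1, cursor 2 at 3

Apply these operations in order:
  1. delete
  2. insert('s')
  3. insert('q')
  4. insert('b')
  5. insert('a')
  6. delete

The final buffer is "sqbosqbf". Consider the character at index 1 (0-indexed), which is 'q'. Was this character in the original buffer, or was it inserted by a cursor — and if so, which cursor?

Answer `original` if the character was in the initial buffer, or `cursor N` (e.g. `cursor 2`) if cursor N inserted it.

Answer: cursor 1

Derivation:
After op 1 (delete): buffer="of" (len 2), cursors c1@0 c2@1, authorship ..
After op 2 (insert('s')): buffer="sosf" (len 4), cursors c1@1 c2@3, authorship 1.2.
After op 3 (insert('q')): buffer="sqosqf" (len 6), cursors c1@2 c2@5, authorship 11.22.
After op 4 (insert('b')): buffer="sqbosqbf" (len 8), cursors c1@3 c2@7, authorship 111.222.
After op 5 (insert('a')): buffer="sqbaosqbaf" (len 10), cursors c1@4 c2@9, authorship 1111.2222.
After op 6 (delete): buffer="sqbosqbf" (len 8), cursors c1@3 c2@7, authorship 111.222.
Authorship (.=original, N=cursor N): 1 1 1 . 2 2 2 .
Index 1: author = 1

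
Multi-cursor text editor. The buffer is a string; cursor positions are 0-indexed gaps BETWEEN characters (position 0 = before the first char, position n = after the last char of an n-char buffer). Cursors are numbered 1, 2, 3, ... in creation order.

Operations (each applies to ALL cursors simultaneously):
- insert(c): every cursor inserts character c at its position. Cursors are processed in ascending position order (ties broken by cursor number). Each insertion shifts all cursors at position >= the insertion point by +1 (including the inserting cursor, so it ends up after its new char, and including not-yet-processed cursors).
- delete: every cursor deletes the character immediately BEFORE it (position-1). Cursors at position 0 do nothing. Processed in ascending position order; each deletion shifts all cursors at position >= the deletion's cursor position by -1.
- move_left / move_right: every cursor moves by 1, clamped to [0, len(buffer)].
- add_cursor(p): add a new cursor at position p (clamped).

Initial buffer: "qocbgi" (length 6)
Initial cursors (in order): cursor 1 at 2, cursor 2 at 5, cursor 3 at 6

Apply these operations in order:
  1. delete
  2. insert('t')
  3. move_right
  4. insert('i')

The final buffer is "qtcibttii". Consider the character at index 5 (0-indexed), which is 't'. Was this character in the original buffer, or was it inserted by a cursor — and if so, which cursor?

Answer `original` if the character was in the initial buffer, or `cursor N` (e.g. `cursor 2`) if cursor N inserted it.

Answer: cursor 2

Derivation:
After op 1 (delete): buffer="qcb" (len 3), cursors c1@1 c2@3 c3@3, authorship ...
After op 2 (insert('t')): buffer="qtcbtt" (len 6), cursors c1@2 c2@6 c3@6, authorship .1..23
After op 3 (move_right): buffer="qtcbtt" (len 6), cursors c1@3 c2@6 c3@6, authorship .1..23
After op 4 (insert('i')): buffer="qtcibttii" (len 9), cursors c1@4 c2@9 c3@9, authorship .1.1.2323
Authorship (.=original, N=cursor N): . 1 . 1 . 2 3 2 3
Index 5: author = 2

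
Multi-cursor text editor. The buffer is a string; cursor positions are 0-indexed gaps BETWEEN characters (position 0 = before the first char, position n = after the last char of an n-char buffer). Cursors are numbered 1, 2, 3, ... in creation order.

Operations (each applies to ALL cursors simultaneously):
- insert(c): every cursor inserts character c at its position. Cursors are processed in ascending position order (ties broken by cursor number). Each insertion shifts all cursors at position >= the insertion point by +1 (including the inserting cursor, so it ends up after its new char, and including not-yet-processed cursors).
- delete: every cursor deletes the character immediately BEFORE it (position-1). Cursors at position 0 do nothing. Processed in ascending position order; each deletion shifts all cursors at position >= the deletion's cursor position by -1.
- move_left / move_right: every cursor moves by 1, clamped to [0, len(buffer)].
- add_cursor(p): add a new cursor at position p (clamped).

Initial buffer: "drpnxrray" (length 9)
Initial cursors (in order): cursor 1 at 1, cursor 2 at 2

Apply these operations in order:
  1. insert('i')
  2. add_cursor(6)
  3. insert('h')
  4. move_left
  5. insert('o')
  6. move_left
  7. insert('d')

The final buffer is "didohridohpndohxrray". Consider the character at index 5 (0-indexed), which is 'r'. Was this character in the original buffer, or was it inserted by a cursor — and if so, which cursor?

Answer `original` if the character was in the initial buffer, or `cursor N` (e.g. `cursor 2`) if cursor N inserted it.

After op 1 (insert('i')): buffer="diripnxrray" (len 11), cursors c1@2 c2@4, authorship .1.2.......
After op 2 (add_cursor(6)): buffer="diripnxrray" (len 11), cursors c1@2 c2@4 c3@6, authorship .1.2.......
After op 3 (insert('h')): buffer="dihrihpnhxrray" (len 14), cursors c1@3 c2@6 c3@9, authorship .11.22..3.....
After op 4 (move_left): buffer="dihrihpnhxrray" (len 14), cursors c1@2 c2@5 c3@8, authorship .11.22..3.....
After op 5 (insert('o')): buffer="diohriohpnohxrray" (len 17), cursors c1@3 c2@7 c3@11, authorship .111.222..33.....
After op 6 (move_left): buffer="diohriohpnohxrray" (len 17), cursors c1@2 c2@6 c3@10, authorship .111.222..33.....
After op 7 (insert('d')): buffer="didohridohpndohxrray" (len 20), cursors c1@3 c2@8 c3@13, authorship .1111.2222..333.....
Authorship (.=original, N=cursor N): . 1 1 1 1 . 2 2 2 2 . . 3 3 3 . . . . .
Index 5: author = original

Answer: original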